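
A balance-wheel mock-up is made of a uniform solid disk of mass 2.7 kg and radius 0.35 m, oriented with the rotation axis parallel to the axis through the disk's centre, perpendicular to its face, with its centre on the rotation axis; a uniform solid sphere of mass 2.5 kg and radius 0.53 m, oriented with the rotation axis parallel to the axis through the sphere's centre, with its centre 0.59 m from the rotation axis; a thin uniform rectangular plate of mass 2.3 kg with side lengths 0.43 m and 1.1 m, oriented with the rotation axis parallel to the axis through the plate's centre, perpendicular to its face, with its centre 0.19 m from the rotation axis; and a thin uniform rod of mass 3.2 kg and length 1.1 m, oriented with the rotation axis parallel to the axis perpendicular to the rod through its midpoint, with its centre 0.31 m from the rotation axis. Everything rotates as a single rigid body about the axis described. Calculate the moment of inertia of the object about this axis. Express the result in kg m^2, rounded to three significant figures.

Solid disk: I_cm = (1/2)MR² = (1/2)(2.7)(0.35)² = 0.16537 kg m^2; axis through the centre, so I = 0.16537 kg m^2.
Solid sphere: I_cm = (2/5)MR² = (2/5)(2.5)(0.53)² = 0.2809 kg m^2; centre at d = 0.59 m, so I = I_cm + Md² gives I = 0.2809 + (2.5)(0.59)² = 1.1511 kg m^2.
Rectangular plate: I_cm = (1/12)M(a²+b²) = (1/12)(2.3)[(0.43)² + (1.1)²] = 0.26736 kg m^2; centre at d = 0.19 m, so I = I_cm + Md² gives I = 0.26736 + (2.3)(0.19)² = 0.35039 kg m^2.
Thin rod: I_cm = (1/12)ML² = (1/12)(3.2)(1.1)² = 0.32267 kg m^2; centre at d = 0.31 m, so I = I_cm + Md² gives I = 0.32267 + (3.2)(0.31)² = 0.63019 kg m^2.
Total I = 0.16537 + 1.1511 + 0.35039 + 0.63019 = 2.2971 kg m^2.

2.30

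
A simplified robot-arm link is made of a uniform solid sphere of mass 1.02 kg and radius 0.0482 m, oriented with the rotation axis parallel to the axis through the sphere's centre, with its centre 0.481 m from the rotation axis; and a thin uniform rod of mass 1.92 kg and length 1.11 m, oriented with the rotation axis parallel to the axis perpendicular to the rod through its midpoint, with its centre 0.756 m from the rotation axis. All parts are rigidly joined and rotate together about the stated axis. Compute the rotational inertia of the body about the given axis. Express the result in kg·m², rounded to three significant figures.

Solid sphere: I_cm = (2/5)MR² = (2/5)(1.02)(0.0482)² = 0.00094788 kg·m²; centre at d = 0.481 m, so I = I_cm + Md² gives I = 0.00094788 + (1.02)(0.481)² = 0.23694 kg·m².
Thin rod: I_cm = (1/12)ML² = (1/12)(1.92)(1.11)² = 0.19714 kg·m²; centre at d = 0.756 m, so I = I_cm + Md² gives I = 0.19714 + (1.92)(0.756)² = 1.2945 kg·m².
Total I = 0.23694 + 1.2945 = 1.5314 kg·m².

1.53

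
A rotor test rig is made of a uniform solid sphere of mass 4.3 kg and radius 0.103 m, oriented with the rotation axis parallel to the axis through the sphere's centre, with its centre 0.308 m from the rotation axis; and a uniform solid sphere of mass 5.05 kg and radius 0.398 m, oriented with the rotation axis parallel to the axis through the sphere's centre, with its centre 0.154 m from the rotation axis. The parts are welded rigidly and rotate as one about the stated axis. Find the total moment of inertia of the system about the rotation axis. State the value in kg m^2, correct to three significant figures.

Solid sphere: I_cm = (2/5)MR² = (2/5)(4.3)(0.103)² = 0.018247 kg m^2; centre at d = 0.308 m, so I = I_cm + Md² gives I = 0.018247 + (4.3)(0.308)² = 0.42616 kg m^2.
Solid sphere: I_cm = (2/5)MR² = (2/5)(5.05)(0.398)² = 0.31998 kg m^2; centre at d = 0.154 m, so I = I_cm + Md² gives I = 0.31998 + (5.05)(0.154)² = 0.43974 kg m^2.
Total I = 0.42616 + 0.43974 = 0.8659 kg m^2.

0.866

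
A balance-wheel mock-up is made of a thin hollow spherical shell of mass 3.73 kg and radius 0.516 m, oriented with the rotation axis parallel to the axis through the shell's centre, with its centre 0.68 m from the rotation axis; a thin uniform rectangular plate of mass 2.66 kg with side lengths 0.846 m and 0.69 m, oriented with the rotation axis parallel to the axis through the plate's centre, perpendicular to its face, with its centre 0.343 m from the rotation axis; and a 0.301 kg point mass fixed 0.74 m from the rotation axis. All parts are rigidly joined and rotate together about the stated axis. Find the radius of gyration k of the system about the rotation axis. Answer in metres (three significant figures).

Spherical shell: I_cm = (2/3)MR² = (2/3)(3.73)(0.516)² = 0.66209 kg·m²; centre at d = 0.68 m, so I = I_cm + Md² gives I = 0.66209 + (3.73)(0.68)² = 2.3868 kg·m².
Rectangular plate: I_cm = (1/12)M(a²+b²) = (1/12)(2.66)[(0.846)² + (0.69)²] = 0.26419 kg·m²; centre at d = 0.343 m, so I = I_cm + Md² gives I = 0.26419 + (2.66)(0.343)² = 0.57713 kg·m².
Point mass: I_cm = 0; centre at d = 0.74 m, so I = I_cm + Md² gives I = 0 + (0.301)(0.74)² = 0.16483 kg·m².
Total I = 3.1288 kg·m²; total mass M = 6.691 kg.
k = √(I/M) = √(3.1288/6.691) = 0.68382 m.

0.684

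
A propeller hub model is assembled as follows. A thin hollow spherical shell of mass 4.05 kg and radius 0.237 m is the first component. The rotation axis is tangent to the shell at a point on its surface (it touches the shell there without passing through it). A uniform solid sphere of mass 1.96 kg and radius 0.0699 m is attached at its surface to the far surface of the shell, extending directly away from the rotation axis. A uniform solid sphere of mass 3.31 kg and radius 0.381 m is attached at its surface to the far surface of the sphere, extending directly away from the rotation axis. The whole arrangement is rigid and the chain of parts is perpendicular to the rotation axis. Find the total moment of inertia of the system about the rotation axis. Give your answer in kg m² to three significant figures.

Spherical shell: I_cm = (2/3)MR² = (2/3)(4.05)(0.237)² = 0.15166 kg m²; centre at d = 0.237 m, so I = I_cm + Md² gives I = 0.15166 + (4.05)(0.237)² = 0.37914 kg m².
Solid sphere: I_cm = (2/5)MR² = (2/5)(1.96)(0.0699)² = 0.0038306 kg m²; centre at d = 0.237 + 0.237 + 0.0699 = 0.5439 m, so I = I_cm + Md² gives I = 0.0038306 + (1.96)(0.5439)² = 0.58365 kg m².
Solid sphere: I_cm = (2/5)MR² = (2/5)(3.31)(0.381)² = 0.19219 kg m²; centre at d = 0.237 + 0.237 + 0.0699 + 0.0699 + 0.381 = 0.9948 m, so I = I_cm + Md² gives I = 0.19219 + (3.31)(0.9948)² = 3.4679 kg m².
Total I = 0.37914 + 0.58365 + 3.4679 = 4.4307 kg m².

4.43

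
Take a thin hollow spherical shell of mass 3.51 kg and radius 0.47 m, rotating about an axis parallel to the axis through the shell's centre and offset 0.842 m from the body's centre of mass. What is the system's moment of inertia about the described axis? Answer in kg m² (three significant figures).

3.01

I_cm = (2/3)MR² = (2/3)(3.51)(0.47)² = 0.51691 kg m²; centre at d = 0.842 m, so the parallel axis theorem gives I = 0.51691 + (3.51)(0.842)² = 3.0054 kg m².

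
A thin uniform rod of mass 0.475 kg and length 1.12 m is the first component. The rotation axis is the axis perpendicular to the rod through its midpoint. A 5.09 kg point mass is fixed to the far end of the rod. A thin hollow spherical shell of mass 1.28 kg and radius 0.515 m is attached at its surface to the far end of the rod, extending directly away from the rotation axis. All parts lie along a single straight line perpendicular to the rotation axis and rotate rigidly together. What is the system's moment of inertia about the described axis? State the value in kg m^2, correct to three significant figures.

3.35

Thin rod: I_cm = (1/12)ML² = (1/12)(0.475)(1.12)² = 0.049653 kg m^2; axis through the centre, so I = 0.049653 kg m^2.
Point mass: I_cm = 0; centre at d = 0.56 m, so the parallel axis theorem gives I = 0 + (5.09)(0.56)² = 1.5962 kg m^2.
Spherical shell: I_cm = (2/3)MR² = (2/3)(1.28)(0.515)² = 0.22633 kg m^2; centre at d = 0.56 + 0.515 = 1.075 m, so the parallel axis theorem gives I = 0.22633 + (1.28)(1.075)² = 1.7055 kg m^2.
Total I = 0.049653 + 1.5962 + 1.7055 = 3.3514 kg m^2.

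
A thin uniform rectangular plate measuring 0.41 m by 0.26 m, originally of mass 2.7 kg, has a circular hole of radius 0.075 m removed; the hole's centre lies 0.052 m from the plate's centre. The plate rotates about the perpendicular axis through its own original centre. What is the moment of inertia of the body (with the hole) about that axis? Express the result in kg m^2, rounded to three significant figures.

Unpierced body about its centre: I₀ = (1/12)M(a²+b²) = (1/12)(2.7)[(0.41)² + (0.26)²] = 0.053032 kg m^2.
The removed disk has mass m = M·πr²/(ab) = (2.7)·π(0.075)²/(0.41·0.26) = 0.44759 kg (same uniform areal density).
Its moment of inertia about the rotation axis (parallel-axis theorem): I_hole = (1/2)mr² + md² = (1/2)(0.44759)(0.075)² + (0.44759)(0.052)² = 0.0024691 kg m^2.
Treating the hole as negative mass, I = I₀ − I_hole = 0.053032 − 0.0024691 = 0.050563 kg m^2.

0.0506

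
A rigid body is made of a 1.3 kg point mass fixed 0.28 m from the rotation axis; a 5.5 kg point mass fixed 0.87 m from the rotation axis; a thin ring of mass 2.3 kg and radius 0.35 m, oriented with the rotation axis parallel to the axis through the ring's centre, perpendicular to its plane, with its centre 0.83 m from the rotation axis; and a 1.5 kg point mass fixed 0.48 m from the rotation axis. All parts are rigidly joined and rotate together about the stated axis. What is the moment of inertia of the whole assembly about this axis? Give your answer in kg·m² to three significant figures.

6.48

Point mass: I_cm = 0; centre at d = 0.28 m, so the parallel axis theorem gives I = 0 + (1.3)(0.28)² = 0.10192 kg·m².
Point mass: I_cm = 0; centre at d = 0.87 m, so the parallel axis theorem gives I = 0 + (5.5)(0.87)² = 4.163 kg·m².
Thin ring: I_cm = MR² = (2.3)(0.35)² = 0.28175 kg·m²; centre at d = 0.83 m, so the parallel axis theorem gives I = 0.28175 + (2.3)(0.83)² = 1.8662 kg·m².
Point mass: I_cm = 0; centre at d = 0.48 m, so the parallel axis theorem gives I = 0 + (1.5)(0.48)² = 0.3456 kg·m².
Total I = 0.10192 + 4.163 + 1.8662 + 0.3456 = 6.4767 kg·m².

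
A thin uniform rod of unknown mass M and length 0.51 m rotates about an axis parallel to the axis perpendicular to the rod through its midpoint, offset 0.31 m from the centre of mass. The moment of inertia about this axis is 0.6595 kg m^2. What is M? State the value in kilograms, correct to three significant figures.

5.60

I = I_cm + Md² = (1/12)ML² + Md² = M·[0.0833333·(0.51)² + (0.31)²] = M·0.11778.
So M = 0.6595 / 0.11778 = 5.5997 kg.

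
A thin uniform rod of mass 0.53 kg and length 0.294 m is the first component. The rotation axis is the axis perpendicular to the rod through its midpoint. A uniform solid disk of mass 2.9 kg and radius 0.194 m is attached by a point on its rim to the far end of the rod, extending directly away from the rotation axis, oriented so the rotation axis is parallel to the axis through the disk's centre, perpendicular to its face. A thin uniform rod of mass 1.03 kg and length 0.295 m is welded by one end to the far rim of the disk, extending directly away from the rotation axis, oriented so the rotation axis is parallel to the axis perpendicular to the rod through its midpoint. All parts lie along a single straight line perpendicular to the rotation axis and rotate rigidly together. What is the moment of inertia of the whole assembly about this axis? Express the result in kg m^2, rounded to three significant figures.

Thin rod: I_cm = (1/12)ML² = (1/12)(0.53)(0.294)² = 0.0038176 kg m^2; axis through the centre, so I = 0.0038176 kg m^2.
Solid disk: I_cm = (1/2)MR² = (1/2)(2.9)(0.194)² = 0.054572 kg m^2; centre at d = 0.147 + 0.194 = 0.341 m, so the parallel axis theorem gives I = 0.054572 + (2.9)(0.341)² = 0.39179 kg m^2.
Thin rod: I_cm = (1/12)ML² = (1/12)(1.03)(0.295)² = 0.0074696 kg m^2; centre at d = 0.147 + 0.194 + 0.194 + 0.1475 = 0.6825 m, so the parallel axis theorem gives I = 0.0074696 + (1.03)(0.6825)² = 0.48725 kg m^2.
Total I = 0.0038176 + 0.39179 + 0.48725 = 0.88285 kg m^2.

0.883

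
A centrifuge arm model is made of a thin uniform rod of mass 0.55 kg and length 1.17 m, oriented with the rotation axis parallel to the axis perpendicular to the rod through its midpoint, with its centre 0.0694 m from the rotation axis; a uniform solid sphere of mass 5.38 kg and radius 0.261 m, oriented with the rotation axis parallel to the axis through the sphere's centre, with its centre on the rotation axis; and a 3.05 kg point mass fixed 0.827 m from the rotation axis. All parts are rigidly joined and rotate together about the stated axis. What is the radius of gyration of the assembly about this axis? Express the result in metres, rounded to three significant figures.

0.506

Thin rod: I_cm = (1/12)ML² = (1/12)(0.55)(1.17)² = 0.062741 kg m^2; centre at d = 0.0694 m, so the parallel axis theorem gives I = 0.062741 + (0.55)(0.0694)² = 0.06539 kg m^2.
Solid sphere: I_cm = (2/5)MR² = (2/5)(5.38)(0.261)² = 0.1466 kg m^2; axis through the centre, so I = 0.1466 kg m^2.
Point mass: I_cm = 0; centre at d = 0.827 m, so the parallel axis theorem gives I = 0 + (3.05)(0.827)² = 2.086 kg m^2.
Total I = 2.298 kg m^2; total mass M = 8.98 kg.
k = √(I/M) = √(2.298/8.98) = 0.50586 m.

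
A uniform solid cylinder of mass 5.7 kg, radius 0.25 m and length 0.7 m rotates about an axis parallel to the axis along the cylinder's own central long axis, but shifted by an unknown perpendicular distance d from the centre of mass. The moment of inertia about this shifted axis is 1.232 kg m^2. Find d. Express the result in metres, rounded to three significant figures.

0.430

About the centre-of-mass axis, I_cm = (1/2)MR² = (1/2)(5.7)(0.25)² = 0.17813 kg m^2.
Parallel axis theorem: I = I_cm + Md², so Md² = 1.232 − 0.17813 = 1.0539 kg m^2.
d = √(1.0539 / 5.7) = 0.42999 m.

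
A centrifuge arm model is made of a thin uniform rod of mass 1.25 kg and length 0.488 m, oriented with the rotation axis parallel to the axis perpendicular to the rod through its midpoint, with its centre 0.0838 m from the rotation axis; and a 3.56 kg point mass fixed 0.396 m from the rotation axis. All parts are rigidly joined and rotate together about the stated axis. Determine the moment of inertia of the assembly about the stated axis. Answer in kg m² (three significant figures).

0.592

Thin rod: I_cm = (1/12)ML² = (1/12)(1.25)(0.488)² = 0.024807 kg m²; centre at d = 0.0838 m, so I = I_cm + Md² gives I = 0.024807 + (1.25)(0.0838)² = 0.033585 kg m².
Point mass: I_cm = 0; centre at d = 0.396 m, so I = I_cm + Md² gives I = 0 + (3.56)(0.396)² = 0.55826 kg m².
Total I = 0.033585 + 0.55826 = 0.59185 kg m².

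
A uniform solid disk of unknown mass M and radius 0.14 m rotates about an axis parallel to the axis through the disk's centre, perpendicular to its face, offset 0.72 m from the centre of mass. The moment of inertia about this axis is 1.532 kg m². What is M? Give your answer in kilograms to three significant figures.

I = I_cm + Md² = (1/2)MR² + Md² = M·[0.5·(0.14)² + (0.72)²] = M·0.5282.
So M = 1.532 / 0.5282 = 2.9004 kg.

2.90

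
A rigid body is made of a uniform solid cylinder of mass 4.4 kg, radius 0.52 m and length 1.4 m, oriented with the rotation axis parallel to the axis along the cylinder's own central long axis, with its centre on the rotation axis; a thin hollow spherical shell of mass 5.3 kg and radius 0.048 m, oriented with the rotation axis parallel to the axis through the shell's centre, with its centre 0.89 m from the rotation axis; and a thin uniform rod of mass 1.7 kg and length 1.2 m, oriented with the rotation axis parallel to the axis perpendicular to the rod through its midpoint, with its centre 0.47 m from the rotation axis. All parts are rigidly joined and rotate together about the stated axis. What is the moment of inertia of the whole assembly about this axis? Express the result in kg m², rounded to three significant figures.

5.38

Solid cylinder: I_cm = (1/2)MR² = (1/2)(4.4)(0.52)² = 0.59488 kg m²; axis through the centre, so I = 0.59488 kg m².
Spherical shell: I_cm = (2/3)MR² = (2/3)(5.3)(0.048)² = 0.0081408 kg m²; centre at d = 0.89 m, so the parallel axis theorem gives I = 0.0081408 + (5.3)(0.89)² = 4.2063 kg m².
Thin rod: I_cm = (1/12)ML² = (1/12)(1.7)(1.2)² = 0.204 kg m²; centre at d = 0.47 m, so the parallel axis theorem gives I = 0.204 + (1.7)(0.47)² = 0.57953 kg m².
Total I = 0.59488 + 4.2063 + 0.57953 = 5.3807 kg m².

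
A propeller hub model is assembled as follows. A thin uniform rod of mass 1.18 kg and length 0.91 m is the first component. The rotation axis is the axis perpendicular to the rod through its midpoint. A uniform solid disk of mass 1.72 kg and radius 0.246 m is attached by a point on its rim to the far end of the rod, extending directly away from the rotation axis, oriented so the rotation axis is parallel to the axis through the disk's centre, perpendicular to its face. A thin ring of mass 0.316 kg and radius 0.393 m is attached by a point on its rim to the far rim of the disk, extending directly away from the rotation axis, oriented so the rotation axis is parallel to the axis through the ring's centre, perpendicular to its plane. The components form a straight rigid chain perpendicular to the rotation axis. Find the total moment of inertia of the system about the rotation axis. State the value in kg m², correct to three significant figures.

1.59

Thin rod: I_cm = (1/12)ML² = (1/12)(1.18)(0.91)² = 0.08143 kg m²; axis through the centre, so I = 0.08143 kg m².
Solid disk: I_cm = (1/2)MR² = (1/2)(1.72)(0.246)² = 0.052044 kg m²; centre at d = 0.455 + 0.246 = 0.701 m, so the parallel axis theorem gives I = 0.052044 + (1.72)(0.701)² = 0.89725 kg m².
Thin ring: I_cm = MR² = (0.316)(0.393)² = 0.048806 kg m²; centre at d = 0.455 + 0.246 + 0.246 + 0.393 = 1.34 m, so the parallel axis theorem gives I = 0.048806 + (0.316)(1.34)² = 0.61622 kg m².
Total I = 0.08143 + 0.89725 + 0.61622 = 1.5949 kg m².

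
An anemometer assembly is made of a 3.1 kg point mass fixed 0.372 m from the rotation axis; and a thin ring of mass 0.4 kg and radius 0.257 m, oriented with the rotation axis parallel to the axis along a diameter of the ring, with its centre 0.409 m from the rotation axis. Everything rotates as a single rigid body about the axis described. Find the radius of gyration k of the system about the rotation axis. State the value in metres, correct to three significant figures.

Point mass: I_cm = 0; centre at d = 0.372 m, so I = I_cm + Md² gives I = 0 + (3.1)(0.372)² = 0.42899 kg m².
Thin ring: I_cm = (1/2)MR² = (1/2)(0.4)(0.257)² = 0.01321 kg m²; centre at d = 0.409 m, so I = I_cm + Md² gives I = 0.01321 + (0.4)(0.409)² = 0.080122 kg m².
Total I = 0.50911 kg m²; total mass M = 3.5 kg.
k = √(I/M) = √(0.50911/3.5) = 0.38139 m.

0.381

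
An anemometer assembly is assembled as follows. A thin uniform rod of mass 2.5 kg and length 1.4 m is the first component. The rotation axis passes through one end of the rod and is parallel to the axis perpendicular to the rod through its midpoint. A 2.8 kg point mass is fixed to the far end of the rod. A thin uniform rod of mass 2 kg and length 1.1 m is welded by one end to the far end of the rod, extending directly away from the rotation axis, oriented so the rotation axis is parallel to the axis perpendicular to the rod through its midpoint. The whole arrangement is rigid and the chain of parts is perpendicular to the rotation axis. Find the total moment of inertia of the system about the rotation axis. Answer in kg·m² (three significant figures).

Thin rod: I_cm = (1/12)ML² = (1/12)(2.5)(1.4)² = 0.40833 kg·m²; centre at d = 0.7 m, so the parallel axis theorem gives I = 0.40833 + (2.5)(0.7)² = 1.6333 kg·m².
Point mass: I_cm = 0; centre at d = 0.7 + 0.7 = 1.4 m, so the parallel axis theorem gives I = 0 + (2.8)(1.4)² = 5.488 kg·m².
Thin rod: I_cm = (1/12)ML² = (1/12)(2)(1.1)² = 0.20167 kg·m²; centre at d = 0.7 + 0.7 + 0.55 = 1.95 m, so the parallel axis theorem gives I = 0.20167 + (2)(1.95)² = 7.8067 kg·m².
Total I = 1.6333 + 5.488 + 7.8067 = 14.928 kg·m².

14.9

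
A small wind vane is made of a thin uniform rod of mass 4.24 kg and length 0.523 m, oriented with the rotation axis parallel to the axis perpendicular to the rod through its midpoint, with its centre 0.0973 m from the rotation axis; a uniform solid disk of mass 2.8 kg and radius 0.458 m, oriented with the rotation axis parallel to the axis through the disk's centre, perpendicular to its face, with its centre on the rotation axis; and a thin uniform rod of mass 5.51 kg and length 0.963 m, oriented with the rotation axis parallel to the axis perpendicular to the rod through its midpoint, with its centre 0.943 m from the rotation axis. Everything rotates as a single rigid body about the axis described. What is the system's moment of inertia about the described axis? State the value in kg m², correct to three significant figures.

Thin rod: I_cm = (1/12)ML² = (1/12)(4.24)(0.523)² = 0.096647 kg m²; centre at d = 0.0973 m, so the parallel axis theorem gives I = 0.096647 + (4.24)(0.0973)² = 0.13679 kg m².
Solid disk: I_cm = (1/2)MR² = (1/2)(2.8)(0.458)² = 0.29367 kg m²; axis through the centre, so I = 0.29367 kg m².
Thin rod: I_cm = (1/12)ML² = (1/12)(5.51)(0.963)² = 0.42582 kg m²; centre at d = 0.943 m, so the parallel axis theorem gives I = 0.42582 + (5.51)(0.943)² = 5.3256 kg m².
Total I = 0.13679 + 0.29367 + 5.3256 = 5.756 kg m².

5.76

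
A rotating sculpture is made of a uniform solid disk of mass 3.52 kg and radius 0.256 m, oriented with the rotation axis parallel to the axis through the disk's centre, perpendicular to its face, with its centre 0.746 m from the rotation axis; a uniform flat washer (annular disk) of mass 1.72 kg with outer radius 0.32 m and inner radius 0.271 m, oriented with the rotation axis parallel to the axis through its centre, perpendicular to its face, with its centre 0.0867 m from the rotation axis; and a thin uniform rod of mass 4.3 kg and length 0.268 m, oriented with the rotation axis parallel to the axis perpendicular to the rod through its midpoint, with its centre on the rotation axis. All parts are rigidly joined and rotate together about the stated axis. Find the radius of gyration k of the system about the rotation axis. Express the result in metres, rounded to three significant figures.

Solid disk: I_cm = (1/2)MR² = (1/2)(3.52)(0.256)² = 0.11534 kg m^2; centre at d = 0.746 m, so I = I_cm + Md² gives I = 0.11534 + (3.52)(0.746)² = 2.0743 kg m^2.
Annular disk: I_cm = (1/2)M(R²+r²) = (1/2)(1.72)[(0.32)² + (0.271)²] = 0.15122 kg m^2; centre at d = 0.0867 m, so I = I_cm + Md² gives I = 0.15122 + (1.72)(0.0867)² = 0.16415 kg m^2.
Thin rod: I_cm = (1/12)ML² = (1/12)(4.3)(0.268)² = 0.025737 kg m^2; axis through the centre, so I = 0.025737 kg m^2.
Total I = 2.2642 kg m^2; total mass M = 9.54 kg.
k = √(I/M) = √(2.2642/9.54) = 0.48717 m.

0.487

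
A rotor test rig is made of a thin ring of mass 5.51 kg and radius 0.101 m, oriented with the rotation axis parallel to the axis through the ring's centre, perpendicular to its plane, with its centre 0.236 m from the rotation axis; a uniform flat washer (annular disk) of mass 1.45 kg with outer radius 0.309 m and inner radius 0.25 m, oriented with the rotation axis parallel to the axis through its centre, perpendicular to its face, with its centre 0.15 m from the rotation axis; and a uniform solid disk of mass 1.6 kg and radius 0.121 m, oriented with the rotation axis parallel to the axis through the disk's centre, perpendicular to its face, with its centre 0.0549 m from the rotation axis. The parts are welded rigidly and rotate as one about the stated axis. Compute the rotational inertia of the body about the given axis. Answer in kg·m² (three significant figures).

0.527

Thin ring: I_cm = MR² = (5.51)(0.101)² = 0.056208 kg·m²; centre at d = 0.236 m, so the parallel axis theorem gives I = 0.056208 + (5.51)(0.236)² = 0.36309 kg·m².
Annular disk: I_cm = (1/2)M(R²+r²) = (1/2)(1.45)[(0.309)² + (0.25)²] = 0.11454 kg·m²; centre at d = 0.15 m, so the parallel axis theorem gives I = 0.11454 + (1.45)(0.15)² = 0.14716 kg·m².
Solid disk: I_cm = (1/2)MR² = (1/2)(1.6)(0.121)² = 0.011713 kg·m²; centre at d = 0.0549 m, so the parallel axis theorem gives I = 0.011713 + (1.6)(0.0549)² = 0.016535 kg·m².
Total I = 0.36309 + 0.14716 + 0.016535 = 0.52679 kg·m².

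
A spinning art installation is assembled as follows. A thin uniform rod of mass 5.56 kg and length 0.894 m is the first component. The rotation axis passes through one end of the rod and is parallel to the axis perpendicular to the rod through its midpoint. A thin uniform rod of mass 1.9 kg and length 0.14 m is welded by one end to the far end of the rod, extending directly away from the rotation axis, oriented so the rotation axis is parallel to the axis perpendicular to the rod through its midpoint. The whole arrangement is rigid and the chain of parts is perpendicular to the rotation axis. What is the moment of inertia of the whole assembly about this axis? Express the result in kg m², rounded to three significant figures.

3.25

Thin rod: I_cm = (1/12)ML² = (1/12)(5.56)(0.894)² = 0.37031 kg m²; centre at d = 0.447 m, so the parallel axis theorem gives I = 0.37031 + (5.56)(0.447)² = 1.4813 kg m².
Thin rod: I_cm = (1/12)ML² = (1/12)(1.9)(0.14)² = 0.0031033 kg m²; centre at d = 0.447 + 0.447 + 0.07 = 0.964 m, so the parallel axis theorem gives I = 0.0031033 + (1.9)(0.964)² = 1.7688 kg m².
Total I = 1.4813 + 1.7688 = 3.25 kg m².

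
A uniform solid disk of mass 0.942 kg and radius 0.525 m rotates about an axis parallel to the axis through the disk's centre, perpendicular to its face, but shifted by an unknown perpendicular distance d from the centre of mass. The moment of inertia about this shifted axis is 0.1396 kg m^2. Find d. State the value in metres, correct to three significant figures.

0.102

About the centre-of-mass axis, I_cm = (1/2)MR² = (1/2)(0.942)(0.525)² = 0.12982 kg m^2.
Parallel axis theorem: I = I_cm + Md², so Md² = 0.1396 − 0.12982 = 0.0097806 kg m^2.
d = √(0.0097806 / 0.942) = 0.1019 m.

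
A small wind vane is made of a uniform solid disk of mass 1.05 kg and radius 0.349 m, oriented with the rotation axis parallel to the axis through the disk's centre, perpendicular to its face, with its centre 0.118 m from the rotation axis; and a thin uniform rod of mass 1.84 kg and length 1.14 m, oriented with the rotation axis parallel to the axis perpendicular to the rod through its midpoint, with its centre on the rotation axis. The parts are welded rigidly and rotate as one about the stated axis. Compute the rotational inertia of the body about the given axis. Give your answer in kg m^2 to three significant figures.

0.278

Solid disk: I_cm = (1/2)MR² = (1/2)(1.05)(0.349)² = 0.063946 kg m^2; centre at d = 0.118 m, so I = I_cm + Md² gives I = 0.063946 + (1.05)(0.118)² = 0.078566 kg m^2.
Thin rod: I_cm = (1/12)ML² = (1/12)(1.84)(1.14)² = 0.19927 kg m^2; axis through the centre, so I = 0.19927 kg m^2.
Total I = 0.078566 + 0.19927 = 0.27784 kg m^2.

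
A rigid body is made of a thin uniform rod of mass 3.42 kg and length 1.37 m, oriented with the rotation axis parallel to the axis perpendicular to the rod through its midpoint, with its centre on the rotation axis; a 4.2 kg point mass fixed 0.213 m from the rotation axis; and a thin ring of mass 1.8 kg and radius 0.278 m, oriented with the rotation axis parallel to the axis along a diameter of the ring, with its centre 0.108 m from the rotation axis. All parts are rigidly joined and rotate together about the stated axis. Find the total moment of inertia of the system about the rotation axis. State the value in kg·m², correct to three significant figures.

Thin rod: I_cm = (1/12)ML² = (1/12)(3.42)(1.37)² = 0.53492 kg·m²; axis through the centre, so I = 0.53492 kg·m².
Point mass: I_cm = 0; centre at d = 0.213 m, so I = I_cm + Md² gives I = 0 + (4.2)(0.213)² = 0.19055 kg·m².
Thin ring: I_cm = (1/2)MR² = (1/2)(1.8)(0.278)² = 0.069556 kg·m²; centre at d = 0.108 m, so I = I_cm + Md² gives I = 0.069556 + (1.8)(0.108)² = 0.090551 kg·m².
Total I = 0.53492 + 0.19055 + 0.090551 = 0.81602 kg·m².

0.816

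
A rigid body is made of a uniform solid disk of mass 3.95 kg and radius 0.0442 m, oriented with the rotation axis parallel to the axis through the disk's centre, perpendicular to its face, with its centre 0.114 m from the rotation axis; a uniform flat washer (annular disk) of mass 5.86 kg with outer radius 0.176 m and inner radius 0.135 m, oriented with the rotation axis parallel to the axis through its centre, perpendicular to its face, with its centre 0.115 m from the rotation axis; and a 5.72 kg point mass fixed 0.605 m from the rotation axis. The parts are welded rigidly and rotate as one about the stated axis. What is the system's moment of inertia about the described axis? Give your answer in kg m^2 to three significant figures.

2.37

Solid disk: I_cm = (1/2)MR² = (1/2)(3.95)(0.0442)² = 0.0038584 kg m^2; centre at d = 0.114 m, so the parallel axis theorem gives I = 0.0038584 + (3.95)(0.114)² = 0.055193 kg m^2.
Annular disk: I_cm = (1/2)M(R²+r²) = (1/2)(5.86)[(0.176)² + (0.135)²] = 0.14416 kg m^2; centre at d = 0.115 m, so the parallel axis theorem gives I = 0.14416 + (5.86)(0.115)² = 0.22166 kg m^2.
Point mass: I_cm = 0; centre at d = 0.605 m, so the parallel axis theorem gives I = 0 + (5.72)(0.605)² = 2.0937 kg m^2.
Total I = 0.055193 + 0.22166 + 2.0937 = 2.3705 kg m^2.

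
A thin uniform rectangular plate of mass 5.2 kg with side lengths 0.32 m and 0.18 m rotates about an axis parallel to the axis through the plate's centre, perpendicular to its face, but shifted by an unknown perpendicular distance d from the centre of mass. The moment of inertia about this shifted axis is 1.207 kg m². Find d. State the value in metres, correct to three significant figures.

About the centre-of-mass axis, I_cm = (1/12)M(a²+b²) = (1/12)(5.2)[(0.32)² + (0.18)²] = 0.058413 kg m².
Parallel axis theorem: I = I_cm + Md², so Md² = 1.207 − 0.058413 = 1.1486 kg m².
d = √(1.1486 / 5.2) = 0.46998 m.

0.470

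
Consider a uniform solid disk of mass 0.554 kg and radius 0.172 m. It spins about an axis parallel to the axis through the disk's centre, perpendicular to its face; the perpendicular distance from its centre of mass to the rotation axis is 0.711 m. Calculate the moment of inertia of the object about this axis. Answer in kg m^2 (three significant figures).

0.288

I_cm = (1/2)MR² = (1/2)(0.554)(0.172)² = 0.0081948 kg m^2; centre at d = 0.711 m, so I = I_cm + Md² gives I = 0.0081948 + (0.554)(0.711)² = 0.28825 kg m^2.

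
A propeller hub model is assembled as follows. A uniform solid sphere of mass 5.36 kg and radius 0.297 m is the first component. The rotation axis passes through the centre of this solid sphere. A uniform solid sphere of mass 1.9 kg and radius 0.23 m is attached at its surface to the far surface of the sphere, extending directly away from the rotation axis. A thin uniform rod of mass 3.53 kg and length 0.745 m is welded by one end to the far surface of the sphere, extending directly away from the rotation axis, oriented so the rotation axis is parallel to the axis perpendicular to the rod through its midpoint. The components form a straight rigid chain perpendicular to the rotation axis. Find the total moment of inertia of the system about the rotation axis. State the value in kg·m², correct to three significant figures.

5.42

Solid sphere: I_cm = (2/5)MR² = (2/5)(5.36)(0.297)² = 0.18912 kg·m²; axis through the centre, so I = 0.18912 kg·m².
Solid sphere: I_cm = (2/5)MR² = (2/5)(1.9)(0.23)² = 0.040204 kg·m²; centre at d = 0.297 + 0.23 = 0.527 m, so I = I_cm + Md² gives I = 0.040204 + (1.9)(0.527)² = 0.56789 kg·m².
Thin rod: I_cm = (1/12)ML² = (1/12)(3.53)(0.745)² = 0.16327 kg·m²; centre at d = 0.297 + 0.23 + 0.23 + 0.3725 = 1.1295 m, so I = I_cm + Md² gives I = 0.16327 + (3.53)(1.1295)² = 4.6667 kg·m².
Total I = 0.18912 + 0.56789 + 4.6667 = 5.4237 kg·m².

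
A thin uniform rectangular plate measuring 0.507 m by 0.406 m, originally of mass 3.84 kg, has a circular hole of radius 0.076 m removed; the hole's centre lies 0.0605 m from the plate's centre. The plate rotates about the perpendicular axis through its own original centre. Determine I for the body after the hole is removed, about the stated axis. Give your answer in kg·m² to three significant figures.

Unpierced body about its centre: I₀ = (1/12)M(a²+b²) = (1/12)(3.84)[(0.507)² + (0.406)²] = 0.135 kg·m².
The removed disk has mass m = M·πr²/(ab) = (3.84)·π(0.076)²/(0.507·0.406) = 0.33851 kg (same uniform areal density).
Its moment of inertia about the rotation axis (parallel-axis theorem): I_hole = (1/2)mr² + md² = (1/2)(0.33851)(0.076)² + (0.33851)(0.0605)² = 0.0022167 kg·m².
Treating the hole as negative mass, I = I₀ − I_hole = 0.135 − 0.0022167 = 0.13279 kg·m².

0.133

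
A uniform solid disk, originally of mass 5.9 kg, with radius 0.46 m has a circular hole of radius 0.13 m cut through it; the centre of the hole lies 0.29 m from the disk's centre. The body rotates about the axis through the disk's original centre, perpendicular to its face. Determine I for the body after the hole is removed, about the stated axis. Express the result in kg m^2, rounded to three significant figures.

0.581

Unpierced body about its centre: I₀ = (1/2)MR² = (1/2)(5.9)(0.46)² = 0.62422 kg m^2.
The removed disk has mass m = M·(r/R)² = (5.9)(0.13/0.46)² = 0.47122 kg (same uniform areal density).
Its moment of inertia about the rotation axis (parallel-axis theorem): I_hole = (1/2)mr² + md² = (1/2)(0.47122)(0.13)² + (0.47122)(0.29)² = 0.043611 kg m^2.
Treating the hole as negative mass, I = I₀ − I_hole = 0.62422 − 0.043611 = 0.58061 kg m^2.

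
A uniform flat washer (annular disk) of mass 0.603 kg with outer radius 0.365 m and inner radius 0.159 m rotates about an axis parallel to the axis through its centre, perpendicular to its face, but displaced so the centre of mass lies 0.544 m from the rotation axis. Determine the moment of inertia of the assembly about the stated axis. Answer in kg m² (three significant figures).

I_cm = (1/2)M(R²+r²) = (1/2)(0.603)[(0.365)² + (0.159)²] = 0.04779 kg m²; centre at d = 0.544 m, so I = I_cm + Md² gives I = 0.04779 + (0.603)(0.544)² = 0.22624 kg m².

0.226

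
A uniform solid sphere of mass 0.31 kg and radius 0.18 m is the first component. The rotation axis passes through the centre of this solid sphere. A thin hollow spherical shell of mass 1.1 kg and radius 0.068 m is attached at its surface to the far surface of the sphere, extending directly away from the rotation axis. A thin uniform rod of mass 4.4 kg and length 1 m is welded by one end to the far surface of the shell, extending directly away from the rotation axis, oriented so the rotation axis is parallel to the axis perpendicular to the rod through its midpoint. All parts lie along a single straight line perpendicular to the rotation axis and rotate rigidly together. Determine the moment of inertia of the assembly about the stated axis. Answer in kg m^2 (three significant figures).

Solid sphere: I_cm = (2/5)MR² = (2/5)(0.31)(0.18)² = 0.0040176 kg m^2; axis through the centre, so I = 0.0040176 kg m^2.
Spherical shell: I_cm = (2/3)MR² = (2/3)(1.1)(0.068)² = 0.0033909 kg m^2; centre at d = 0.18 + 0.068 = 0.248 m, so I = I_cm + Md² gives I = 0.0033909 + (1.1)(0.248)² = 0.071045 kg m^2.
Thin rod: I_cm = (1/12)ML² = (1/12)(4.4)(1)² = 0.36667 kg m^2; centre at d = 0.18 + 0.068 + 0.068 + 0.5 = 0.816 m, so I = I_cm + Md² gives I = 0.36667 + (4.4)(0.816)² = 3.2964 kg m^2.
Total I = 0.0040176 + 0.071045 + 3.2964 = 3.3715 kg m^2.

3.37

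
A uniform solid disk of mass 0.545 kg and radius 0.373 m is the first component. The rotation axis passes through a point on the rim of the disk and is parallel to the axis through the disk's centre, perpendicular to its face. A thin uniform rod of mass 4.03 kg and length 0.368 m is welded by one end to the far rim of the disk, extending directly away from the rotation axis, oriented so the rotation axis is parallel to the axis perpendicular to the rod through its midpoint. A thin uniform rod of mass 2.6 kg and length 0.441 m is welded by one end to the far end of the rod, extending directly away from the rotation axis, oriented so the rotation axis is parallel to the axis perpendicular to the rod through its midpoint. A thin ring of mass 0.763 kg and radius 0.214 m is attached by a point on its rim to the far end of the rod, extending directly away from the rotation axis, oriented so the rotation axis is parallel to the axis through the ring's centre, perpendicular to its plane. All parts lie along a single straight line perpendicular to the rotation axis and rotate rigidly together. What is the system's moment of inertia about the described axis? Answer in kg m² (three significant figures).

10.7

Solid disk: I_cm = (1/2)MR² = (1/2)(0.545)(0.373)² = 0.037913 kg m²; centre at d = 0.373 m, so I = I_cm + Md² gives I = 0.037913 + (0.545)(0.373)² = 0.11374 kg m².
Thin rod: I_cm = (1/12)ML² = (1/12)(4.03)(0.368)² = 0.04548 kg m²; centre at d = 0.373 + 0.373 + 0.184 = 0.93 m, so I = I_cm + Md² gives I = 0.04548 + (4.03)(0.93)² = 3.531 kg m².
Thin rod: I_cm = (1/12)ML² = (1/12)(2.6)(0.441)² = 0.042138 kg m²; centre at d = 0.373 + 0.373 + 0.184 + 0.184 + 0.2205 = 1.3345 m, so I = I_cm + Md² gives I = 0.042138 + (2.6)(1.3345)² = 4.6725 kg m².
Thin ring: I_cm = MR² = (0.763)(0.214)² = 0.034942 kg m²; centre at d = 0.373 + 0.373 + 0.184 + 0.184 + 0.2205 + 0.2205 + 0.214 = 1.769 m, so I = I_cm + Md² gives I = 0.034942 + (0.763)(1.769)² = 2.4226 kg m².
Total I = 0.11374 + 3.531 + 4.6725 + 2.4226 = 10.74 kg m².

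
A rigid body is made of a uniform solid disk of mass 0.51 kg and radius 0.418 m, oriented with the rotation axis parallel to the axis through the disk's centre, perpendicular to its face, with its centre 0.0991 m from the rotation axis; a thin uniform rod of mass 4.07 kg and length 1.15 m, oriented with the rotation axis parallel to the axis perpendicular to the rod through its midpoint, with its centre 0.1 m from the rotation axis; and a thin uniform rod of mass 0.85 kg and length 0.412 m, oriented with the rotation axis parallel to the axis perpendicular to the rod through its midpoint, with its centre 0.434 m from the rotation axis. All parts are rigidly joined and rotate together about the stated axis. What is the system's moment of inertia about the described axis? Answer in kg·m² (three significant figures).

Solid disk: I_cm = (1/2)MR² = (1/2)(0.51)(0.418)² = 0.044555 kg·m²; centre at d = 0.0991 m, so I = I_cm + Md² gives I = 0.044555 + (0.51)(0.0991)² = 0.049563 kg·m².
Thin rod: I_cm = (1/12)ML² = (1/12)(4.07)(1.15)² = 0.44855 kg·m²; centre at d = 0.1 m, so I = I_cm + Md² gives I = 0.44855 + (4.07)(0.1)² = 0.48925 kg·m².
Thin rod: I_cm = (1/12)ML² = (1/12)(0.85)(0.412)² = 0.012024 kg·m²; centre at d = 0.434 m, so I = I_cm + Md² gives I = 0.012024 + (0.85)(0.434)² = 0.17213 kg·m².
Total I = 0.049563 + 0.48925 + 0.17213 = 0.71094 kg·m².

0.711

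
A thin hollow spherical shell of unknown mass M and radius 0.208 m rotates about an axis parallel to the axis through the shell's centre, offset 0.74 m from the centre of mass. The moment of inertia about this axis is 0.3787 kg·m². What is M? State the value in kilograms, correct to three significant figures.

I = I_cm + Md² = (2/3)MR² + Md² = M·[0.666667·(0.208)² + (0.74)²] = M·0.57644.
So M = 0.3787 / 0.57644 = 0.65696 kg.

0.657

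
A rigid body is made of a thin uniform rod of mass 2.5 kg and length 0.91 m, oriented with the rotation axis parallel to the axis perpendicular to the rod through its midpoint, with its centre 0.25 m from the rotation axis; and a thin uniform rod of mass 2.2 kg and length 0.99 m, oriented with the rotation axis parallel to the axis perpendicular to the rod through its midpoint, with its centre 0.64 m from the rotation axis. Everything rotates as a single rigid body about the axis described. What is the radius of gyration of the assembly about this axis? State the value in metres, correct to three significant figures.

0.548

Thin rod: I_cm = (1/12)ML² = (1/12)(2.5)(0.91)² = 0.17252 kg m²; centre at d = 0.25 m, so the parallel axis theorem gives I = 0.17252 + (2.5)(0.25)² = 0.32877 kg m².
Thin rod: I_cm = (1/12)ML² = (1/12)(2.2)(0.99)² = 0.17969 kg m²; centre at d = 0.64 m, so the parallel axis theorem gives I = 0.17969 + (2.2)(0.64)² = 1.0808 kg m².
Total I = 1.4096 kg m²; total mass M = 4.7 kg.
k = √(I/M) = √(1.4096/4.7) = 0.54764 m.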